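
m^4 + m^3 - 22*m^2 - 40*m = m*(m - 5)*(m + 2)*(m + 4)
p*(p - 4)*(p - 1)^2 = p^4 - 6*p^3 + 9*p^2 - 4*p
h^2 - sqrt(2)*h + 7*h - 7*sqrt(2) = (h + 7)*(h - sqrt(2))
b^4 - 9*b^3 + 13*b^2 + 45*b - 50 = (b - 5)^2*(b - 1)*(b + 2)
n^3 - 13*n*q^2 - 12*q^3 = (n - 4*q)*(n + q)*(n + 3*q)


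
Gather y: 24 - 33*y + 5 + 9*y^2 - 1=9*y^2 - 33*y + 28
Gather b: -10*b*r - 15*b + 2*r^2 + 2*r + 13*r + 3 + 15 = b*(-10*r - 15) + 2*r^2 + 15*r + 18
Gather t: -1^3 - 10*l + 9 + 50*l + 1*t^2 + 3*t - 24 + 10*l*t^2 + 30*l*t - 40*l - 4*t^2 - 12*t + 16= t^2*(10*l - 3) + t*(30*l - 9)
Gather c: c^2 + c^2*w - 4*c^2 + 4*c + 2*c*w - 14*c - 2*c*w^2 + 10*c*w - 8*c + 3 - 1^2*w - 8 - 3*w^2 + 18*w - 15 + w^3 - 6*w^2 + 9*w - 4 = c^2*(w - 3) + c*(-2*w^2 + 12*w - 18) + w^3 - 9*w^2 + 26*w - 24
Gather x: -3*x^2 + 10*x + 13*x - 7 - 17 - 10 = -3*x^2 + 23*x - 34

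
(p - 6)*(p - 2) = p^2 - 8*p + 12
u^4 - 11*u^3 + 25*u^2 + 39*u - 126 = (u - 7)*(u - 3)^2*(u + 2)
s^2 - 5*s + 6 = (s - 3)*(s - 2)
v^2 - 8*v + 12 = (v - 6)*(v - 2)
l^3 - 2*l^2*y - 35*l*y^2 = l*(l - 7*y)*(l + 5*y)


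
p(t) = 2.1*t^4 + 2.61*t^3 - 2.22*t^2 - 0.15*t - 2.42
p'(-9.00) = -5449.56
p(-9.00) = 11694.52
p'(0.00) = -0.15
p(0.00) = -2.42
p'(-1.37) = -0.97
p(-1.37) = -5.69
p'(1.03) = 12.76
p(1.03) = 0.29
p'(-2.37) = -57.47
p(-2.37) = 16.98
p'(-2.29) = -49.80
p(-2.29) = 12.69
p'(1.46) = 36.20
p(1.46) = 10.29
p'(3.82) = 565.39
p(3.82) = 557.27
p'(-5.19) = -940.50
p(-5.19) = 1097.35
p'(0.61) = 1.96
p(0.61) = -2.45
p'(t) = 8.4*t^3 + 7.83*t^2 - 4.44*t - 0.15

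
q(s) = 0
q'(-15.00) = 0.00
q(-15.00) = 0.00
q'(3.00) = 0.00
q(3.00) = 0.00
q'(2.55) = 0.00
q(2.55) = 0.00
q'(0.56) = 0.00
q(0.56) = 0.00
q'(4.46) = 0.00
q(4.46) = 0.00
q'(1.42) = 0.00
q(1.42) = 0.00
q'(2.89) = 0.00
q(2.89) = 0.00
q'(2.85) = 0.00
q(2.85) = 0.00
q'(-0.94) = 0.00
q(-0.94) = 0.00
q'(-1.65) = 0.00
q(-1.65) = 0.00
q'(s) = 0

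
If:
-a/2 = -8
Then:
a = 16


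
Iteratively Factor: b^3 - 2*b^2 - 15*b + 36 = (b - 3)*(b^2 + b - 12) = (b - 3)^2*(b + 4)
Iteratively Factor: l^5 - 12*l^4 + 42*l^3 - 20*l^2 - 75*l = (l - 3)*(l^4 - 9*l^3 + 15*l^2 + 25*l) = (l - 5)*(l - 3)*(l^3 - 4*l^2 - 5*l) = (l - 5)^2*(l - 3)*(l^2 + l) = (l - 5)^2*(l - 3)*(l + 1)*(l)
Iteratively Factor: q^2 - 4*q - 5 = (q + 1)*(q - 5)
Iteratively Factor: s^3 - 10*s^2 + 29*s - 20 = (s - 4)*(s^2 - 6*s + 5) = (s - 5)*(s - 4)*(s - 1)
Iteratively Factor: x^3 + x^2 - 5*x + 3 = (x - 1)*(x^2 + 2*x - 3) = (x - 1)*(x + 3)*(x - 1)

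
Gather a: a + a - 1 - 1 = 2*a - 2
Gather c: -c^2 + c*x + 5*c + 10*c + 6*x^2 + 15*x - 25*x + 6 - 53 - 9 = -c^2 + c*(x + 15) + 6*x^2 - 10*x - 56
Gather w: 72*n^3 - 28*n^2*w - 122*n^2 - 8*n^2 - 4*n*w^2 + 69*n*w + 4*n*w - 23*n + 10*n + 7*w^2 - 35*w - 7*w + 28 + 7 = 72*n^3 - 130*n^2 - 13*n + w^2*(7 - 4*n) + w*(-28*n^2 + 73*n - 42) + 35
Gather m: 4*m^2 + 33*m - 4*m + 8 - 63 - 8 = 4*m^2 + 29*m - 63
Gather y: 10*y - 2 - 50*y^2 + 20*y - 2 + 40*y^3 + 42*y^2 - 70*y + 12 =40*y^3 - 8*y^2 - 40*y + 8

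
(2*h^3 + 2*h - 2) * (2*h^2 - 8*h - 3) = 4*h^5 - 16*h^4 - 2*h^3 - 20*h^2 + 10*h + 6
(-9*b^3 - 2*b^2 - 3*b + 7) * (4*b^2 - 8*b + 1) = -36*b^5 + 64*b^4 - 5*b^3 + 50*b^2 - 59*b + 7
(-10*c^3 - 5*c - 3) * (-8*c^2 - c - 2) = 80*c^5 + 10*c^4 + 60*c^3 + 29*c^2 + 13*c + 6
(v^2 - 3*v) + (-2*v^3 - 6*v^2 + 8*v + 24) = -2*v^3 - 5*v^2 + 5*v + 24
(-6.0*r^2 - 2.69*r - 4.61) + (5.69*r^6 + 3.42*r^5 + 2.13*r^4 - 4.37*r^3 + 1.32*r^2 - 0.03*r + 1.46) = 5.69*r^6 + 3.42*r^5 + 2.13*r^4 - 4.37*r^3 - 4.68*r^2 - 2.72*r - 3.15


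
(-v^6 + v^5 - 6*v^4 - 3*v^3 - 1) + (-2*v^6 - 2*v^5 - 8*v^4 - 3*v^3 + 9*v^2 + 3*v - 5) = -3*v^6 - v^5 - 14*v^4 - 6*v^3 + 9*v^2 + 3*v - 6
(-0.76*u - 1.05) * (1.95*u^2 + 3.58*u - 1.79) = -1.482*u^3 - 4.7683*u^2 - 2.3986*u + 1.8795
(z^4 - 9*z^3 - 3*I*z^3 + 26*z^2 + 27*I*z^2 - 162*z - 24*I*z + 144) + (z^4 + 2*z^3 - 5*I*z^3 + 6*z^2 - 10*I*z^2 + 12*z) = 2*z^4 - 7*z^3 - 8*I*z^3 + 32*z^2 + 17*I*z^2 - 150*z - 24*I*z + 144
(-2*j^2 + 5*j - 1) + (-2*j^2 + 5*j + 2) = -4*j^2 + 10*j + 1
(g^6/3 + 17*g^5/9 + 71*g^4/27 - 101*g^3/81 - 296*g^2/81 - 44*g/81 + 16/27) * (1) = g^6/3 + 17*g^5/9 + 71*g^4/27 - 101*g^3/81 - 296*g^2/81 - 44*g/81 + 16/27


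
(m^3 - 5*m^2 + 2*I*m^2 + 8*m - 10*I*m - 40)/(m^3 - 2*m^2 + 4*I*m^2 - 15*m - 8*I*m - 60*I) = (m - 2*I)/(m + 3)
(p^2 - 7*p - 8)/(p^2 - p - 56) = (p + 1)/(p + 7)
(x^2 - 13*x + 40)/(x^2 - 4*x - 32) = (x - 5)/(x + 4)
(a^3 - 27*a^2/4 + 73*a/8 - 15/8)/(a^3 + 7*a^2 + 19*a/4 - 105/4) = (4*a^2 - 21*a + 5)/(2*(2*a^2 + 17*a + 35))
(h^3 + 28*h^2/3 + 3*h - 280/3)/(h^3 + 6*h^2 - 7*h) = (3*h^2 + 7*h - 40)/(3*h*(h - 1))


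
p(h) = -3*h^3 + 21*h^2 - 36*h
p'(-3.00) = -243.00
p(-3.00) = 378.00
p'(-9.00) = -1143.00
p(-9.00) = 4212.00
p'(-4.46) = -402.34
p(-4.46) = 844.43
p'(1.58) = 7.89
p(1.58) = -16.29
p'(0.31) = -23.84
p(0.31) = -9.23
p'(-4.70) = -432.21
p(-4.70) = 944.56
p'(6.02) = -109.32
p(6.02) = -110.17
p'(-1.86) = -145.26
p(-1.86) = 158.92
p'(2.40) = 12.96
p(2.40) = -6.91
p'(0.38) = -21.34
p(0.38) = -10.81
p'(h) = -9*h^2 + 42*h - 36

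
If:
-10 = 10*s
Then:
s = -1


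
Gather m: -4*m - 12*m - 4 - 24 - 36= -16*m - 64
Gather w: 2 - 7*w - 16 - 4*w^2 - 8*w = -4*w^2 - 15*w - 14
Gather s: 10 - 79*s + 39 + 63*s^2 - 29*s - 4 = 63*s^2 - 108*s + 45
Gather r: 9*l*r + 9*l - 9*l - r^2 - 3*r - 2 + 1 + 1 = -r^2 + r*(9*l - 3)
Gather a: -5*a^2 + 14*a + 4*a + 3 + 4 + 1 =-5*a^2 + 18*a + 8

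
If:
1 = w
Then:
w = 1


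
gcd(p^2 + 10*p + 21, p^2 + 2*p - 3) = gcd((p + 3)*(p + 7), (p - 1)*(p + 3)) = p + 3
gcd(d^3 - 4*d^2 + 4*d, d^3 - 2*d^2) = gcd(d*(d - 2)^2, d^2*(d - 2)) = d^2 - 2*d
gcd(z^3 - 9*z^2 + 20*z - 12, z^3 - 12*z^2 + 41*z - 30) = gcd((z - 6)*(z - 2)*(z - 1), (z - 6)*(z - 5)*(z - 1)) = z^2 - 7*z + 6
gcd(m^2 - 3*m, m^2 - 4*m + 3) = m - 3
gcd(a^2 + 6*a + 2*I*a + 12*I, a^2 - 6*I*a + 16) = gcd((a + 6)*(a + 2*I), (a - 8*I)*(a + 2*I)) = a + 2*I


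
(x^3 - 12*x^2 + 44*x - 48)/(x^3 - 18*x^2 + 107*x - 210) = (x^2 - 6*x + 8)/(x^2 - 12*x + 35)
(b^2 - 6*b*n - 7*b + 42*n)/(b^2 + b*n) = (b^2 - 6*b*n - 7*b + 42*n)/(b*(b + n))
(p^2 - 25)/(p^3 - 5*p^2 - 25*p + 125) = 1/(p - 5)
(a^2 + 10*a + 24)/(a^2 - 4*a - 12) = (a^2 + 10*a + 24)/(a^2 - 4*a - 12)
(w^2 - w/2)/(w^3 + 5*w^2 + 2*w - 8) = w*(2*w - 1)/(2*(w^3 + 5*w^2 + 2*w - 8))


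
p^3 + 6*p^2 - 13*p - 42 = (p - 3)*(p + 2)*(p + 7)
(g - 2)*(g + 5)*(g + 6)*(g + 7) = g^4 + 16*g^3 + 71*g^2 - 4*g - 420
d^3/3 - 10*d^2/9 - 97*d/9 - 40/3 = (d/3 + 1)*(d - 8)*(d + 5/3)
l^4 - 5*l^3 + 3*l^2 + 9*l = l*(l - 3)^2*(l + 1)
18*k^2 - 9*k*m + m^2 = (-6*k + m)*(-3*k + m)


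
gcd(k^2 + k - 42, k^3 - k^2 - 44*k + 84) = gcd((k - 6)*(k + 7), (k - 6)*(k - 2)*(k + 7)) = k^2 + k - 42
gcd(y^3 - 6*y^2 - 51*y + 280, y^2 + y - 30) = y - 5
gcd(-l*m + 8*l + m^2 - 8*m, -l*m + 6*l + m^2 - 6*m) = l - m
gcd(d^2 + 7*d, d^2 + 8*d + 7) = d + 7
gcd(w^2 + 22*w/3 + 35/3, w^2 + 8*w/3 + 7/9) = w + 7/3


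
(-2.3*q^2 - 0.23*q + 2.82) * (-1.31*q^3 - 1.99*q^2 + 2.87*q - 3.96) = 3.013*q^5 + 4.8783*q^4 - 9.8375*q^3 + 2.8361*q^2 + 9.0042*q - 11.1672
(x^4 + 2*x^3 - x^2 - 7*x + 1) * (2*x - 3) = 2*x^5 + x^4 - 8*x^3 - 11*x^2 + 23*x - 3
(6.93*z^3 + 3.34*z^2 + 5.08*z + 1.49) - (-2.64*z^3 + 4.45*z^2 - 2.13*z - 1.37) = 9.57*z^3 - 1.11*z^2 + 7.21*z + 2.86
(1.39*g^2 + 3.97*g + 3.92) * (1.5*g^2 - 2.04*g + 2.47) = 2.085*g^4 + 3.1194*g^3 + 1.2145*g^2 + 1.8091*g + 9.6824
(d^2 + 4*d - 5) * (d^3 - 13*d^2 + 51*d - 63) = d^5 - 9*d^4 - 6*d^3 + 206*d^2 - 507*d + 315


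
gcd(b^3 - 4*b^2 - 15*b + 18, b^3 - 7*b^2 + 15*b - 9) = b - 1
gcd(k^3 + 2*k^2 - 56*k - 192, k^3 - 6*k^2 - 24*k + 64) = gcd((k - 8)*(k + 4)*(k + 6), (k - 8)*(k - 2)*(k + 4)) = k^2 - 4*k - 32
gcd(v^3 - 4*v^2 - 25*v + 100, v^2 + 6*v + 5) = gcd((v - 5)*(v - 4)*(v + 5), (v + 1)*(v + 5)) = v + 5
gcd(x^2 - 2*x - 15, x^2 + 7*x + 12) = x + 3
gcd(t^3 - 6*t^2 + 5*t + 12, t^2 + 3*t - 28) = t - 4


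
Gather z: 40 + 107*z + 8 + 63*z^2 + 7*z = 63*z^2 + 114*z + 48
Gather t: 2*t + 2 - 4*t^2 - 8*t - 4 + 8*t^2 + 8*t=4*t^2 + 2*t - 2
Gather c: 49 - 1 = 48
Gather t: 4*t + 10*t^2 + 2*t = 10*t^2 + 6*t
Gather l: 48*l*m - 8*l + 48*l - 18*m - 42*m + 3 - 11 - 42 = l*(48*m + 40) - 60*m - 50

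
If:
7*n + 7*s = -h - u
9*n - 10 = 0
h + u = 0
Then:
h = -u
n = 10/9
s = -10/9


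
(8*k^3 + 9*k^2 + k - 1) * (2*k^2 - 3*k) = 16*k^5 - 6*k^4 - 25*k^3 - 5*k^2 + 3*k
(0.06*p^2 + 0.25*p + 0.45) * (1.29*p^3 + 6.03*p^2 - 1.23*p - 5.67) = 0.0774*p^5 + 0.6843*p^4 + 2.0142*p^3 + 2.0658*p^2 - 1.971*p - 2.5515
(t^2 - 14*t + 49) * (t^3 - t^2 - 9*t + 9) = t^5 - 15*t^4 + 54*t^3 + 86*t^2 - 567*t + 441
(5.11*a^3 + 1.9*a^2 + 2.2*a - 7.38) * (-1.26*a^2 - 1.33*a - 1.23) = -6.4386*a^5 - 9.1903*a^4 - 11.5843*a^3 + 4.0358*a^2 + 7.1094*a + 9.0774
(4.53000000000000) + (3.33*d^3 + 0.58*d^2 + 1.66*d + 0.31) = 3.33*d^3 + 0.58*d^2 + 1.66*d + 4.84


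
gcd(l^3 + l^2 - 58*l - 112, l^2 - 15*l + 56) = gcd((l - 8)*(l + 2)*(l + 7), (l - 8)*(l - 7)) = l - 8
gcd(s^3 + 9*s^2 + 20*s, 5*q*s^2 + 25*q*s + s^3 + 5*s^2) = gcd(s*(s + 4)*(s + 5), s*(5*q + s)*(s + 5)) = s^2 + 5*s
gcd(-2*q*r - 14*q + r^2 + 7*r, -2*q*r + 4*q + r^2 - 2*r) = 2*q - r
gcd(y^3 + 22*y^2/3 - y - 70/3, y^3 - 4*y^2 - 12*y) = y + 2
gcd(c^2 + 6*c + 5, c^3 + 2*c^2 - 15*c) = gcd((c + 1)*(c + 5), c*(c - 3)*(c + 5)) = c + 5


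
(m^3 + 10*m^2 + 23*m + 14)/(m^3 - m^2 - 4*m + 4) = (m^2 + 8*m + 7)/(m^2 - 3*m + 2)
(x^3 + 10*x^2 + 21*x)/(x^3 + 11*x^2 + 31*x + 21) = x/(x + 1)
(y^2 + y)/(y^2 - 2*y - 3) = y/(y - 3)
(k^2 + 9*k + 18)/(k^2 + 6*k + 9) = (k + 6)/(k + 3)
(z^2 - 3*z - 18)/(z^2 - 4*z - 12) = (z + 3)/(z + 2)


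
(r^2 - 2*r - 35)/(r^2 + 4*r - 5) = (r - 7)/(r - 1)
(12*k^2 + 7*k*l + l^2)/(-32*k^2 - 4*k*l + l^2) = (-3*k - l)/(8*k - l)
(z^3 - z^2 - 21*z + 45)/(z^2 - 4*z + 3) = (z^2 + 2*z - 15)/(z - 1)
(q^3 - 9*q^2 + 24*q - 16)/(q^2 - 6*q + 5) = (q^2 - 8*q + 16)/(q - 5)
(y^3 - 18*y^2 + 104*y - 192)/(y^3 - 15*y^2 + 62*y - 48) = (y - 4)/(y - 1)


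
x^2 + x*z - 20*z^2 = (x - 4*z)*(x + 5*z)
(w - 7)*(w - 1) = w^2 - 8*w + 7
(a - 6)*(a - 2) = a^2 - 8*a + 12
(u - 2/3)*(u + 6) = u^2 + 16*u/3 - 4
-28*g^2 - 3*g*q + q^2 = (-7*g + q)*(4*g + q)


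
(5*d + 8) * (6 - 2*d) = -10*d^2 + 14*d + 48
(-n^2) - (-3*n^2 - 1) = 2*n^2 + 1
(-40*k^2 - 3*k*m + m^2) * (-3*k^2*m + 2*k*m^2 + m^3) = 120*k^4*m - 71*k^3*m^2 - 49*k^2*m^3 - k*m^4 + m^5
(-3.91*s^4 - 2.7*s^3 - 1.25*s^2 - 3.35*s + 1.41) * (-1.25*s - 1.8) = 4.8875*s^5 + 10.413*s^4 + 6.4225*s^3 + 6.4375*s^2 + 4.2675*s - 2.538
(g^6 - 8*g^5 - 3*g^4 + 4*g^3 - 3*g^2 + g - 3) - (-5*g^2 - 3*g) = g^6 - 8*g^5 - 3*g^4 + 4*g^3 + 2*g^2 + 4*g - 3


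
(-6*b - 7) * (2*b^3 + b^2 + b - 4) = -12*b^4 - 20*b^3 - 13*b^2 + 17*b + 28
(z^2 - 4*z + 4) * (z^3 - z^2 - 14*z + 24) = z^5 - 5*z^4 - 6*z^3 + 76*z^2 - 152*z + 96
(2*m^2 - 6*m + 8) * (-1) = -2*m^2 + 6*m - 8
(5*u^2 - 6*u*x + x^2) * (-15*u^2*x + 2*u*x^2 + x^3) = -75*u^4*x + 100*u^3*x^2 - 22*u^2*x^3 - 4*u*x^4 + x^5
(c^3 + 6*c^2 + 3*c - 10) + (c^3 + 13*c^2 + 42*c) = 2*c^3 + 19*c^2 + 45*c - 10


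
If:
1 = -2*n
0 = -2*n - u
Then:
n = -1/2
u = 1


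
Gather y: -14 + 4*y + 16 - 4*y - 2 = 0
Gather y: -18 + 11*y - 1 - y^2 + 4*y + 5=-y^2 + 15*y - 14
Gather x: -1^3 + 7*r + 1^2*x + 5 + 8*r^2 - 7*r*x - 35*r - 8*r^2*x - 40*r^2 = -32*r^2 - 28*r + x*(-8*r^2 - 7*r + 1) + 4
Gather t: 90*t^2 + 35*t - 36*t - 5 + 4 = 90*t^2 - t - 1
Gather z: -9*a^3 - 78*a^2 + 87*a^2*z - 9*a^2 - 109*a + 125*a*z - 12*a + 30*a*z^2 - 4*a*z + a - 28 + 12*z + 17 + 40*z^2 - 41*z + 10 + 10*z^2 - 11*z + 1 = -9*a^3 - 87*a^2 - 120*a + z^2*(30*a + 50) + z*(87*a^2 + 121*a - 40)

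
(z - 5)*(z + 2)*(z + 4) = z^3 + z^2 - 22*z - 40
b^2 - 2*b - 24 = (b - 6)*(b + 4)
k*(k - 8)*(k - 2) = k^3 - 10*k^2 + 16*k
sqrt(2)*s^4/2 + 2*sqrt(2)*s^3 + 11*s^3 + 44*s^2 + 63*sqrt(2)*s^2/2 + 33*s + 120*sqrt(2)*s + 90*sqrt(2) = (s + 3)*(s + 5*sqrt(2))*(s + 6*sqrt(2))*(sqrt(2)*s/2 + sqrt(2)/2)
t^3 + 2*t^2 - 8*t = t*(t - 2)*(t + 4)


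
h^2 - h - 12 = (h - 4)*(h + 3)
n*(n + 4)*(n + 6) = n^3 + 10*n^2 + 24*n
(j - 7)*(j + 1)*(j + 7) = j^3 + j^2 - 49*j - 49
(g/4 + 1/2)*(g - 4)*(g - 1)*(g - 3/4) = g^4/4 - 15*g^3/16 - 15*g^2/16 + 25*g/8 - 3/2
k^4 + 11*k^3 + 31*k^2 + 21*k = k*(k + 1)*(k + 3)*(k + 7)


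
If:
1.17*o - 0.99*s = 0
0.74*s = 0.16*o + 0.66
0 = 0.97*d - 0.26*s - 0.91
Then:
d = 1.23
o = 0.92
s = 1.09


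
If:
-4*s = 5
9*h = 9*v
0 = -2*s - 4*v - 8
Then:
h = -11/8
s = -5/4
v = -11/8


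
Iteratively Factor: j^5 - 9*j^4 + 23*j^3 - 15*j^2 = (j - 1)*(j^4 - 8*j^3 + 15*j^2) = j*(j - 1)*(j^3 - 8*j^2 + 15*j) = j*(j - 3)*(j - 1)*(j^2 - 5*j) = j^2*(j - 3)*(j - 1)*(j - 5)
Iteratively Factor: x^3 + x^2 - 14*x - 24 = (x + 3)*(x^2 - 2*x - 8) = (x + 2)*(x + 3)*(x - 4)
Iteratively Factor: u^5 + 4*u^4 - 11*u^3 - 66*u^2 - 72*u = (u + 3)*(u^4 + u^3 - 14*u^2 - 24*u) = (u + 3)^2*(u^3 - 2*u^2 - 8*u) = u*(u + 3)^2*(u^2 - 2*u - 8) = u*(u - 4)*(u + 3)^2*(u + 2)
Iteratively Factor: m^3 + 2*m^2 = (m)*(m^2 + 2*m) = m*(m + 2)*(m)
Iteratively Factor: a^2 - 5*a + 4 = (a - 4)*(a - 1)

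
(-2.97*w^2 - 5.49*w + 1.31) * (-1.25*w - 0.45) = 3.7125*w^3 + 8.199*w^2 + 0.833*w - 0.5895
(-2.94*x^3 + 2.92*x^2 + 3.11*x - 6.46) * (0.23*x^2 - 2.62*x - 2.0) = -0.6762*x^5 + 8.3744*x^4 - 1.0551*x^3 - 15.474*x^2 + 10.7052*x + 12.92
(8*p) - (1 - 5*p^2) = 5*p^2 + 8*p - 1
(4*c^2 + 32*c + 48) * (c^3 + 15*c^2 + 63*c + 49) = 4*c^5 + 92*c^4 + 780*c^3 + 2932*c^2 + 4592*c + 2352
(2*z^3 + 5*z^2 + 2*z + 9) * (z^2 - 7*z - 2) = 2*z^5 - 9*z^4 - 37*z^3 - 15*z^2 - 67*z - 18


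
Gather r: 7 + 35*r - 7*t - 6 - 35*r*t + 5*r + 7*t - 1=r*(40 - 35*t)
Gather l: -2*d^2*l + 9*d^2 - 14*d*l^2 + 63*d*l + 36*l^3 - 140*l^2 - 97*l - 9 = 9*d^2 + 36*l^3 + l^2*(-14*d - 140) + l*(-2*d^2 + 63*d - 97) - 9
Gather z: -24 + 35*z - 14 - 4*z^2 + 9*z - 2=-4*z^2 + 44*z - 40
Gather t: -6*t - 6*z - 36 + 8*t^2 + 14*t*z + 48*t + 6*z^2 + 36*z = 8*t^2 + t*(14*z + 42) + 6*z^2 + 30*z - 36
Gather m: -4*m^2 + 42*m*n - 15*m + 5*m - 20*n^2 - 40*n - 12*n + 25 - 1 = -4*m^2 + m*(42*n - 10) - 20*n^2 - 52*n + 24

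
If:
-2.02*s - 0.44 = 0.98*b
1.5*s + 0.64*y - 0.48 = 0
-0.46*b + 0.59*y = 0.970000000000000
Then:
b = 1.07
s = -0.74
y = 2.48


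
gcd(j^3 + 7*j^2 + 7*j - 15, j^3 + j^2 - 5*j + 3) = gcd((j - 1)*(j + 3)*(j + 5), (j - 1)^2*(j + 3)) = j^2 + 2*j - 3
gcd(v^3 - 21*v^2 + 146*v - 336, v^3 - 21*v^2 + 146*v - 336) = v^3 - 21*v^2 + 146*v - 336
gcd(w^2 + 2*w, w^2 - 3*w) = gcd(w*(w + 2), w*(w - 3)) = w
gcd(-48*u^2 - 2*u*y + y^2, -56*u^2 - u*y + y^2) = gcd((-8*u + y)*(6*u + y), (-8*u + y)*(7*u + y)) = -8*u + y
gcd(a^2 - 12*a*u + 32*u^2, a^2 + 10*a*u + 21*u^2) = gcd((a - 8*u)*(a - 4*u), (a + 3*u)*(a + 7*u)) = 1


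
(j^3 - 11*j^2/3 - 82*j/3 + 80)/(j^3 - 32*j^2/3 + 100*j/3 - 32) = (j + 5)/(j - 2)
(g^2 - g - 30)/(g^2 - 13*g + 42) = (g + 5)/(g - 7)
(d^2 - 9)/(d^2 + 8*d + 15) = (d - 3)/(d + 5)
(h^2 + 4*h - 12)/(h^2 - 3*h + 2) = (h + 6)/(h - 1)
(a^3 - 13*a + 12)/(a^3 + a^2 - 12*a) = (a - 1)/a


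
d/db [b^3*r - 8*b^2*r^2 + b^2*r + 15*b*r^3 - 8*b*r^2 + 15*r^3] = r*(3*b^2 - 16*b*r + 2*b + 15*r^2 - 8*r)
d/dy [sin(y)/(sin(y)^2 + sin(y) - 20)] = (cos(y)^2 - 21)*cos(y)/(sin(y)^2 + sin(y) - 20)^2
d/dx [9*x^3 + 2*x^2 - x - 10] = 27*x^2 + 4*x - 1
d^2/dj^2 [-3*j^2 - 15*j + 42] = -6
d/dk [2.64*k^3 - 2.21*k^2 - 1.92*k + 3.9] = 7.92*k^2 - 4.42*k - 1.92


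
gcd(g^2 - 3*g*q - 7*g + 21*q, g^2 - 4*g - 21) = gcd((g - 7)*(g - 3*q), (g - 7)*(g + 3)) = g - 7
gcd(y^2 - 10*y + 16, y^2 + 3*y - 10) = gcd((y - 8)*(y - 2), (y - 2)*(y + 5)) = y - 2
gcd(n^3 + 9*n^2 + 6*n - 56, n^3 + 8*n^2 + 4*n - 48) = n^2 + 2*n - 8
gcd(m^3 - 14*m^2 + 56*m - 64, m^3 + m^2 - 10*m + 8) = m - 2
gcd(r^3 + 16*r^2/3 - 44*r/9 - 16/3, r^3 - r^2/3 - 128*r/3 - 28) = r^2 + 20*r/3 + 4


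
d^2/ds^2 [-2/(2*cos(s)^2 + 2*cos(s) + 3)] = 4*(8*sin(s)^4 + 6*sin(s)^2 - 21*cos(s)/2 + 3*cos(3*s)/2 - 12)/(-2*sin(s)^2 + 2*cos(s) + 5)^3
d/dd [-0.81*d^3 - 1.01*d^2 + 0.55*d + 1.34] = -2.43*d^2 - 2.02*d + 0.55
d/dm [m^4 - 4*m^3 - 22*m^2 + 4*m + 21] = 4*m^3 - 12*m^2 - 44*m + 4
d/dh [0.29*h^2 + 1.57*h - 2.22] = 0.58*h + 1.57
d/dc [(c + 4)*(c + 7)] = 2*c + 11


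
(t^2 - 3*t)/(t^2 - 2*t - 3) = t/(t + 1)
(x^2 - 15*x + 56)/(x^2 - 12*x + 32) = (x - 7)/(x - 4)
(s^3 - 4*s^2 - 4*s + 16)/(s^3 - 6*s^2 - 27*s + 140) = (s^2 - 4)/(s^2 - 2*s - 35)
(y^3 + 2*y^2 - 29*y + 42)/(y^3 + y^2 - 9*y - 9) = (y^2 + 5*y - 14)/(y^2 + 4*y + 3)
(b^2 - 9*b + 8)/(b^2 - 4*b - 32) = (b - 1)/(b + 4)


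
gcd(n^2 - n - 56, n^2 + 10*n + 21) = n + 7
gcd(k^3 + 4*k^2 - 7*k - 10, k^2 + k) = k + 1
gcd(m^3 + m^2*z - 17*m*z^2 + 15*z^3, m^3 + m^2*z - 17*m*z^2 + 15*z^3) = m^3 + m^2*z - 17*m*z^2 + 15*z^3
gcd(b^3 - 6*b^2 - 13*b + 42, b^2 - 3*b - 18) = b + 3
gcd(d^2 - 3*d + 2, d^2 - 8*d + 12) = d - 2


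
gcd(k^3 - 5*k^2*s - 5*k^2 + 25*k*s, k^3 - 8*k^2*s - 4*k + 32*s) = 1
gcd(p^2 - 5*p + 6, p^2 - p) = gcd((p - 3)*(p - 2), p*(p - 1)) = 1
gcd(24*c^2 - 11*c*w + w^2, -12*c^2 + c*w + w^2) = -3*c + w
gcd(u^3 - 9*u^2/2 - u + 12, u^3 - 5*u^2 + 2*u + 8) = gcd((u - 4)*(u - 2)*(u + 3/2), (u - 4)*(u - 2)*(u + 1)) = u^2 - 6*u + 8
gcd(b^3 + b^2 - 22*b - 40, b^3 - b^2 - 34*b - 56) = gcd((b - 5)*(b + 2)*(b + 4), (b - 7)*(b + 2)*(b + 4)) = b^2 + 6*b + 8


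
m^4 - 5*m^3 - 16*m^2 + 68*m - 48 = (m - 6)*(m - 2)*(m - 1)*(m + 4)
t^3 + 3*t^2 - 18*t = t*(t - 3)*(t + 6)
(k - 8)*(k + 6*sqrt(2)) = k^2 - 8*k + 6*sqrt(2)*k - 48*sqrt(2)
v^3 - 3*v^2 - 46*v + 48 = (v - 8)*(v - 1)*(v + 6)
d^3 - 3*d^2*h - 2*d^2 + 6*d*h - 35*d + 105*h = (d - 7)*(d + 5)*(d - 3*h)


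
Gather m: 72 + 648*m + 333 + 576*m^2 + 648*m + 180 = 576*m^2 + 1296*m + 585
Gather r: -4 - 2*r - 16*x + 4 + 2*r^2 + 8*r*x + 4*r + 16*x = 2*r^2 + r*(8*x + 2)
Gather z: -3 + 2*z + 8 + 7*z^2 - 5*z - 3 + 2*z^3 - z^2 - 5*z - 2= 2*z^3 + 6*z^2 - 8*z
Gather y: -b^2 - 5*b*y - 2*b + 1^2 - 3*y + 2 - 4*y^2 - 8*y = -b^2 - 2*b - 4*y^2 + y*(-5*b - 11) + 3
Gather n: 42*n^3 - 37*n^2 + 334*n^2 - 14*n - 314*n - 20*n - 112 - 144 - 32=42*n^3 + 297*n^2 - 348*n - 288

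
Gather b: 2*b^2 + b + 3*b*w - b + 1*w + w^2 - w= 2*b^2 + 3*b*w + w^2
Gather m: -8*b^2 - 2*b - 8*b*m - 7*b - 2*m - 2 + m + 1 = -8*b^2 - 9*b + m*(-8*b - 1) - 1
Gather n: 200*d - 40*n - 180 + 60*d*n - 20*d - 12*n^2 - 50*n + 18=180*d - 12*n^2 + n*(60*d - 90) - 162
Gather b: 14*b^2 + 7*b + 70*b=14*b^2 + 77*b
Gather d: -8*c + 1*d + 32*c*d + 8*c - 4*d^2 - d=32*c*d - 4*d^2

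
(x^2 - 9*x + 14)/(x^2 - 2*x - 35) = (x - 2)/(x + 5)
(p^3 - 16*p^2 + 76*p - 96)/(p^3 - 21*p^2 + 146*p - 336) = (p - 2)/(p - 7)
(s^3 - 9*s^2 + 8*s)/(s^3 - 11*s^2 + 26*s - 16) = s/(s - 2)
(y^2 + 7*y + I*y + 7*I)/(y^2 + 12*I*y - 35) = (y^2 + y*(7 + I) + 7*I)/(y^2 + 12*I*y - 35)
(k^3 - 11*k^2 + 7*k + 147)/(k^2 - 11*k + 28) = (k^2 - 4*k - 21)/(k - 4)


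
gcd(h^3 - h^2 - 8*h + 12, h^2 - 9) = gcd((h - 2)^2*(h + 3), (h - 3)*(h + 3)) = h + 3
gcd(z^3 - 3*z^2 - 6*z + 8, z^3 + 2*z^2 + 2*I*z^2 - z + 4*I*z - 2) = z + 2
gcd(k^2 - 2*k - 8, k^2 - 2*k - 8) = k^2 - 2*k - 8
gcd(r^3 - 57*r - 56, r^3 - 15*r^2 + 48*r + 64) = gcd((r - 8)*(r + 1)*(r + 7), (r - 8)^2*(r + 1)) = r^2 - 7*r - 8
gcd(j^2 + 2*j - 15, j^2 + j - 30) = 1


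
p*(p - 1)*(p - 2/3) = p^3 - 5*p^2/3 + 2*p/3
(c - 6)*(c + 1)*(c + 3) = c^3 - 2*c^2 - 21*c - 18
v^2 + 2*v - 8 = (v - 2)*(v + 4)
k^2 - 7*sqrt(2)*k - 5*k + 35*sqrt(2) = (k - 5)*(k - 7*sqrt(2))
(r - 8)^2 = r^2 - 16*r + 64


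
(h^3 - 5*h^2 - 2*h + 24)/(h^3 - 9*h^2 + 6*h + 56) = (h - 3)/(h - 7)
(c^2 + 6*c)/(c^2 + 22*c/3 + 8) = 3*c/(3*c + 4)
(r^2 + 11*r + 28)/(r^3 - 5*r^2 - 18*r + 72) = (r + 7)/(r^2 - 9*r + 18)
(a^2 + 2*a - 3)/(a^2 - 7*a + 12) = (a^2 + 2*a - 3)/(a^2 - 7*a + 12)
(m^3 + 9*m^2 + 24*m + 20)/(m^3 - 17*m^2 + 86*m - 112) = (m^3 + 9*m^2 + 24*m + 20)/(m^3 - 17*m^2 + 86*m - 112)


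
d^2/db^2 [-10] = 0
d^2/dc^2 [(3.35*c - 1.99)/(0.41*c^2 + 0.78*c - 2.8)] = ((0.82*c + 0.78)*(1.64*c + 1.56)*(3.35*c - 1.99) - (8.241*c + 3.5942)*(0.41*c^2 + 0.78*c - 2.8))/(0.41*c^2 + 0.78*c - 2.8)^3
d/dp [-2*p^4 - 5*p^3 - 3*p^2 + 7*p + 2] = -8*p^3 - 15*p^2 - 6*p + 7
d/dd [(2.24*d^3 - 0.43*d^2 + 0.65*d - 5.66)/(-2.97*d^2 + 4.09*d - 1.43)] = (-6.6528*d^4 + 18.3232*d^3 - 9.4378*d^2 - 32.3906*d + 22.2199)/(8.8209*d^4 - 24.2946*d^3 + 25.2223*d^2 - 11.6974*d + 2.0449)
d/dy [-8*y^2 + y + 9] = 1 - 16*y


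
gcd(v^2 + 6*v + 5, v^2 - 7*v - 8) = v + 1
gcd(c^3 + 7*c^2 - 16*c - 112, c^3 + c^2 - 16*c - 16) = c^2 - 16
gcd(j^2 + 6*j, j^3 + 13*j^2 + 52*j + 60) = j + 6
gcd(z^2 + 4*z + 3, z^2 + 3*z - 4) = 1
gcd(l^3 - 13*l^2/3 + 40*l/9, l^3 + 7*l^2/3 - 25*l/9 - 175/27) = l - 5/3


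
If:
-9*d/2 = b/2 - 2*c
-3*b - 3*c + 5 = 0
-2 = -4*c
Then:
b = 7/6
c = 1/2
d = 5/54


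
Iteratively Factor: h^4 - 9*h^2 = (h)*(h^3 - 9*h) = h*(h + 3)*(h^2 - 3*h) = h*(h - 3)*(h + 3)*(h)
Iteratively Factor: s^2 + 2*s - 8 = (s - 2)*(s + 4)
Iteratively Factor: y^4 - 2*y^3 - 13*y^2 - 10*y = (y - 5)*(y^3 + 3*y^2 + 2*y) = (y - 5)*(y + 2)*(y^2 + y) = (y - 5)*(y + 1)*(y + 2)*(y)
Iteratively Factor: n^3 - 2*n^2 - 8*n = (n - 4)*(n^2 + 2*n) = n*(n - 4)*(n + 2)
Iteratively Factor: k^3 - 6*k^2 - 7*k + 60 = (k - 4)*(k^2 - 2*k - 15) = (k - 4)*(k + 3)*(k - 5)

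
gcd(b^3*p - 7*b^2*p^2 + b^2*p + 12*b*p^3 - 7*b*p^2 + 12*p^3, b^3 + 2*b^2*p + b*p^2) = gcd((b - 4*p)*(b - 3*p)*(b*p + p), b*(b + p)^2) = 1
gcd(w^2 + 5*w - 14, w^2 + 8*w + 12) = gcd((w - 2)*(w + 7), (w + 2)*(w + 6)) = 1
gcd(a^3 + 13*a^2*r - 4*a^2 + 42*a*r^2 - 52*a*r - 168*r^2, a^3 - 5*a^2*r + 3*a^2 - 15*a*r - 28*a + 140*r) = a - 4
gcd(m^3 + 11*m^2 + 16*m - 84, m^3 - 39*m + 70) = m^2 + 5*m - 14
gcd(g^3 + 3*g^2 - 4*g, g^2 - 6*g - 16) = 1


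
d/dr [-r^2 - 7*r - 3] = -2*r - 7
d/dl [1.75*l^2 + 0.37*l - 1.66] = 3.5*l + 0.37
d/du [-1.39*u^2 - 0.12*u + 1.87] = -2.78*u - 0.12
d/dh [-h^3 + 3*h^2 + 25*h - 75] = -3*h^2 + 6*h + 25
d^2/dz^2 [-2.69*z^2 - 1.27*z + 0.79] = -5.38000000000000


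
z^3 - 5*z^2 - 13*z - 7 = (z - 7)*(z + 1)^2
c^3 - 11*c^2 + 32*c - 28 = (c - 7)*(c - 2)^2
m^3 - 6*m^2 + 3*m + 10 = (m - 5)*(m - 2)*(m + 1)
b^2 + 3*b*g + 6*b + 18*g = (b + 6)*(b + 3*g)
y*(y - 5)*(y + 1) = y^3 - 4*y^2 - 5*y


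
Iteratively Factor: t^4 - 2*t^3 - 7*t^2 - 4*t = (t)*(t^3 - 2*t^2 - 7*t - 4) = t*(t + 1)*(t^2 - 3*t - 4) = t*(t - 4)*(t + 1)*(t + 1)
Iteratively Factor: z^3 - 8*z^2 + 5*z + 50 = (z - 5)*(z^2 - 3*z - 10) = (z - 5)*(z + 2)*(z - 5)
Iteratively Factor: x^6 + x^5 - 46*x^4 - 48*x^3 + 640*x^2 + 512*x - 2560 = (x + 4)*(x^5 - 3*x^4 - 34*x^3 + 88*x^2 + 288*x - 640) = (x + 4)^2*(x^4 - 7*x^3 - 6*x^2 + 112*x - 160) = (x - 2)*(x + 4)^2*(x^3 - 5*x^2 - 16*x + 80) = (x - 2)*(x + 4)^3*(x^2 - 9*x + 20) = (x - 5)*(x - 2)*(x + 4)^3*(x - 4)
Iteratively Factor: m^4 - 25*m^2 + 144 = (m + 4)*(m^3 - 4*m^2 - 9*m + 36) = (m - 3)*(m + 4)*(m^2 - m - 12) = (m - 3)*(m + 3)*(m + 4)*(m - 4)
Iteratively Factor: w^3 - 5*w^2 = (w - 5)*(w^2) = w*(w - 5)*(w)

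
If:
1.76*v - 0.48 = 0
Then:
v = 0.27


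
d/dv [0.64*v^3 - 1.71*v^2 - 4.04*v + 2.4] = 1.92*v^2 - 3.42*v - 4.04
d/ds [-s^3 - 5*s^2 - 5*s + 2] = -3*s^2 - 10*s - 5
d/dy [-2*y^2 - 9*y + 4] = -4*y - 9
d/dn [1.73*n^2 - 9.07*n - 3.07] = 3.46*n - 9.07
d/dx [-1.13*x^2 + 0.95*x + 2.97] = 0.95 - 2.26*x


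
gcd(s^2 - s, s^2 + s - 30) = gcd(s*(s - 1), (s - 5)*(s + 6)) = 1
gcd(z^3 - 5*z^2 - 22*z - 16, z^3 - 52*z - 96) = z^2 - 6*z - 16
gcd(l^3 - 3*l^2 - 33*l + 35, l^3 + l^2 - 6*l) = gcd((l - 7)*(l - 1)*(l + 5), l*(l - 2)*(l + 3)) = 1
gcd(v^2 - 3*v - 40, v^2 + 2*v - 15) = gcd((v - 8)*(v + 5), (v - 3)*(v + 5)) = v + 5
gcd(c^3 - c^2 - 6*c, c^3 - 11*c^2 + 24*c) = c^2 - 3*c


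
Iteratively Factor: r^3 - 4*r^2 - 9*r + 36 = (r - 4)*(r^2 - 9) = (r - 4)*(r - 3)*(r + 3)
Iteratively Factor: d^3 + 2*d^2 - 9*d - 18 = (d + 3)*(d^2 - d - 6) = (d + 2)*(d + 3)*(d - 3)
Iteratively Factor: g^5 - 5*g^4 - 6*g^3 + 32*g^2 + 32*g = (g - 4)*(g^4 - g^3 - 10*g^2 - 8*g) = (g - 4)*(g + 1)*(g^3 - 2*g^2 - 8*g) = (g - 4)^2*(g + 1)*(g^2 + 2*g) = g*(g - 4)^2*(g + 1)*(g + 2)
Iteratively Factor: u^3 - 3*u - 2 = (u + 1)*(u^2 - u - 2) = (u - 2)*(u + 1)*(u + 1)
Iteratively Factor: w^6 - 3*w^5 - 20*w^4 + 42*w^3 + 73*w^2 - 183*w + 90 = (w - 1)*(w^5 - 2*w^4 - 22*w^3 + 20*w^2 + 93*w - 90) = (w - 2)*(w - 1)*(w^4 - 22*w^2 - 24*w + 45) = (w - 2)*(w - 1)^2*(w^3 + w^2 - 21*w - 45) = (w - 2)*(w - 1)^2*(w + 3)*(w^2 - 2*w - 15) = (w - 5)*(w - 2)*(w - 1)^2*(w + 3)*(w + 3)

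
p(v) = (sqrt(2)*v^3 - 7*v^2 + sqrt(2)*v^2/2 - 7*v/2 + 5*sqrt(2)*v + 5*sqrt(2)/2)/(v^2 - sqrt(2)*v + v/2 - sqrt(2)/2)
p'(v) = (-2*v - 1/2 + sqrt(2))*(sqrt(2)*v^3 - 7*v^2 + sqrt(2)*v^2/2 - 7*v/2 + 5*sqrt(2)*v + 5*sqrt(2)/2)/(v^2 - sqrt(2)*v + v/2 - sqrt(2)/2)^2 + (3*sqrt(2)*v^2 - 14*v + sqrt(2)*v - 7/2 + 5*sqrt(2))/(v^2 - sqrt(2)*v + v/2 - sqrt(2)/2) = (sqrt(2)*v^2 - 4*v + 2*sqrt(2))/(v^2 - 2*sqrt(2)*v + 2)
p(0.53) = -4.25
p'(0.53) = 1.41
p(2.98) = -0.79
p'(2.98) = 1.41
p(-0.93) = -6.32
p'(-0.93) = 1.41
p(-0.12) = -5.17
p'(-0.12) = 1.41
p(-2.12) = -8.00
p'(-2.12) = 1.41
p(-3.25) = -9.60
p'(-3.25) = 1.41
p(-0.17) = -5.24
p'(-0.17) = 1.41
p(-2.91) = -9.12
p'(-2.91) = 1.41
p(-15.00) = -26.21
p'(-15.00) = 1.41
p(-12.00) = -21.97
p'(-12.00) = 1.41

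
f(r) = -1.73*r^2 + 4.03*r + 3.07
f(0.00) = 3.07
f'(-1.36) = 8.74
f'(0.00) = 4.03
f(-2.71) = -20.56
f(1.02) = 5.38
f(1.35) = 5.36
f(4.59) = -14.88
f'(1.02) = 0.50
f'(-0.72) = 6.52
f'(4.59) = -11.85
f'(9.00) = -27.11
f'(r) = 4.03 - 3.46*r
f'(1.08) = 0.29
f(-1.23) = -4.50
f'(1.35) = -0.64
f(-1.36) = -5.61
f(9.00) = -100.79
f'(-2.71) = 13.41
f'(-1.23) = 8.29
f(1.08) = 5.40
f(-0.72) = -0.73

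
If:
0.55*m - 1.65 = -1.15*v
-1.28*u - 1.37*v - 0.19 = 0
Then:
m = 3.0 - 2.09090909090909*v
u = -1.0703125*v - 0.1484375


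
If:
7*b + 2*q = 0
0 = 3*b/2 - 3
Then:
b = 2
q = -7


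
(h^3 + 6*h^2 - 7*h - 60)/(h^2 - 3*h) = h + 9 + 20/h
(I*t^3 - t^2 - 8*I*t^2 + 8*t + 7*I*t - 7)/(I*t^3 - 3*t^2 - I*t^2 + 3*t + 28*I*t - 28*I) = (t^2 + t*(-7 + I) - 7*I)/(t^2 + 3*I*t + 28)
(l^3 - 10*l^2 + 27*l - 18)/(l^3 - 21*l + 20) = (l^2 - 9*l + 18)/(l^2 + l - 20)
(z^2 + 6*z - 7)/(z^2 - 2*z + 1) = (z + 7)/(z - 1)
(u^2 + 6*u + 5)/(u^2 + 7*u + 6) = (u + 5)/(u + 6)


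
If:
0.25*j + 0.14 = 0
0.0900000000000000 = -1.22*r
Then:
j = -0.56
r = -0.07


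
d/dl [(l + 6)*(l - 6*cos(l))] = l + (l + 6)*(6*sin(l) + 1) - 6*cos(l)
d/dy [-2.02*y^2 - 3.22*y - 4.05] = -4.04*y - 3.22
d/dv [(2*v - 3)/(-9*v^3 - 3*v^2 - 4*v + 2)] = (36*v^3 - 75*v^2 - 18*v - 8)/(81*v^6 + 54*v^5 + 81*v^4 - 12*v^3 + 4*v^2 - 16*v + 4)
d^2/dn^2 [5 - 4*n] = 0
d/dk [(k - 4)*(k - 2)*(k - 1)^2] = 4*k^3 - 24*k^2 + 42*k - 22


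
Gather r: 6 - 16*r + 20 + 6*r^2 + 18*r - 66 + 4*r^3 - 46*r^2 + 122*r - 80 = 4*r^3 - 40*r^2 + 124*r - 120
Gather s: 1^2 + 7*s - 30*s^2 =-30*s^2 + 7*s + 1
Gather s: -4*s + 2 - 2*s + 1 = 3 - 6*s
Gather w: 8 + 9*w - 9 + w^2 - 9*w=w^2 - 1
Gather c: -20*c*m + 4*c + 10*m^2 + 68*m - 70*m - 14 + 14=c*(4 - 20*m) + 10*m^2 - 2*m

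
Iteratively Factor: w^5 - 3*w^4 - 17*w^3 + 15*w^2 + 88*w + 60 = (w - 5)*(w^4 + 2*w^3 - 7*w^2 - 20*w - 12) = (w - 5)*(w - 3)*(w^3 + 5*w^2 + 8*w + 4) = (w - 5)*(w - 3)*(w + 2)*(w^2 + 3*w + 2) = (w - 5)*(w - 3)*(w + 2)^2*(w + 1)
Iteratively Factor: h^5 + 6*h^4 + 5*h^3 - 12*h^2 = (h - 1)*(h^4 + 7*h^3 + 12*h^2) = h*(h - 1)*(h^3 + 7*h^2 + 12*h) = h*(h - 1)*(h + 4)*(h^2 + 3*h) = h*(h - 1)*(h + 3)*(h + 4)*(h)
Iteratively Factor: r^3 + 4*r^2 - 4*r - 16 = (r - 2)*(r^2 + 6*r + 8) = (r - 2)*(r + 4)*(r + 2)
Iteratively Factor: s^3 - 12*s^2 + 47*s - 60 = (s - 3)*(s^2 - 9*s + 20) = (s - 5)*(s - 3)*(s - 4)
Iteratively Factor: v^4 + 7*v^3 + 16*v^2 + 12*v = (v)*(v^3 + 7*v^2 + 16*v + 12) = v*(v + 3)*(v^2 + 4*v + 4) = v*(v + 2)*(v + 3)*(v + 2)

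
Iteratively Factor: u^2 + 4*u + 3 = (u + 3)*(u + 1)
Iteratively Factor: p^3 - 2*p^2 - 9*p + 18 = (p - 2)*(p^2 - 9) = (p - 2)*(p + 3)*(p - 3)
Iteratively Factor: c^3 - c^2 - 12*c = (c)*(c^2 - c - 12) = c*(c - 4)*(c + 3)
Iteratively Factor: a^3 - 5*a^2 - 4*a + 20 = (a - 5)*(a^2 - 4) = (a - 5)*(a - 2)*(a + 2)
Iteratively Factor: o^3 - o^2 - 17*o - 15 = (o + 3)*(o^2 - 4*o - 5) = (o + 1)*(o + 3)*(o - 5)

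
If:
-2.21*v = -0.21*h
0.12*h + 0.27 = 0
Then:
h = -2.25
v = -0.21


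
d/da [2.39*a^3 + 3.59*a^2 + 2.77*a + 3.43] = 7.17*a^2 + 7.18*a + 2.77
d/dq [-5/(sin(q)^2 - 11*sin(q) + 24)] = 5*(2*sin(q) - 11)*cos(q)/(sin(q)^2 - 11*sin(q) + 24)^2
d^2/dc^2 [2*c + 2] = 0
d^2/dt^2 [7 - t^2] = -2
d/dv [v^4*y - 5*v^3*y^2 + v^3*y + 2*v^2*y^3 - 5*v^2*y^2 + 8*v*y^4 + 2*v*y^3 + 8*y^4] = y*(4*v^3 - 15*v^2*y + 3*v^2 + 4*v*y^2 - 10*v*y + 8*y^3 + 2*y^2)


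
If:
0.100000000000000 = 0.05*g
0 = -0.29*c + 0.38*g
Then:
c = 2.62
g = 2.00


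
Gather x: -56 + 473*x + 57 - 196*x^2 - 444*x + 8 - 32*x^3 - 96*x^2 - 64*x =-32*x^3 - 292*x^2 - 35*x + 9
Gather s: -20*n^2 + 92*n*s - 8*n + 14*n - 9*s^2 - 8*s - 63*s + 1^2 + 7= -20*n^2 + 6*n - 9*s^2 + s*(92*n - 71) + 8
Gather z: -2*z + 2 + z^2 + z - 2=z^2 - z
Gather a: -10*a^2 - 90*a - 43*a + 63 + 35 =-10*a^2 - 133*a + 98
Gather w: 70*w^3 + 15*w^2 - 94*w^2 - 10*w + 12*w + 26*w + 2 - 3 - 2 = 70*w^3 - 79*w^2 + 28*w - 3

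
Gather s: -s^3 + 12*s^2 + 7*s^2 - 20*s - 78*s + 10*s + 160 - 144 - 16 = -s^3 + 19*s^2 - 88*s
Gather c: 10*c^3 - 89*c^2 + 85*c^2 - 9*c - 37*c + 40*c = 10*c^3 - 4*c^2 - 6*c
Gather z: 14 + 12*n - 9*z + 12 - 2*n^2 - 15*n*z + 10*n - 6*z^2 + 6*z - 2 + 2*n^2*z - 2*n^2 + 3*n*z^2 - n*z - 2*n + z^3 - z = -4*n^2 + 20*n + z^3 + z^2*(3*n - 6) + z*(2*n^2 - 16*n - 4) + 24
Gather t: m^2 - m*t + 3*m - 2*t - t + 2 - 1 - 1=m^2 + 3*m + t*(-m - 3)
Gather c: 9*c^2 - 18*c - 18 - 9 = 9*c^2 - 18*c - 27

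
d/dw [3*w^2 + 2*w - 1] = 6*w + 2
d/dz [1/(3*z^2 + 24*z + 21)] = 2*(-z - 4)/(3*(z^2 + 8*z + 7)^2)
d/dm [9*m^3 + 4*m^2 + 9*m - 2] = 27*m^2 + 8*m + 9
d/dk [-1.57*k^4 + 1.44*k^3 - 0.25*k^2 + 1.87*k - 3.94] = -6.28*k^3 + 4.32*k^2 - 0.5*k + 1.87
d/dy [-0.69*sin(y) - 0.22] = -0.69*cos(y)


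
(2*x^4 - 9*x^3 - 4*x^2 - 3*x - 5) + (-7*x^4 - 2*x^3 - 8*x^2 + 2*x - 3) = -5*x^4 - 11*x^3 - 12*x^2 - x - 8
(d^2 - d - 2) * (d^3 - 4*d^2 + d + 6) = d^5 - 5*d^4 + 3*d^3 + 13*d^2 - 8*d - 12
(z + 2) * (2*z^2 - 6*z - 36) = 2*z^3 - 2*z^2 - 48*z - 72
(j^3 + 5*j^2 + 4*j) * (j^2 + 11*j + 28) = j^5 + 16*j^4 + 87*j^3 + 184*j^2 + 112*j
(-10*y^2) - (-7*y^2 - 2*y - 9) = -3*y^2 + 2*y + 9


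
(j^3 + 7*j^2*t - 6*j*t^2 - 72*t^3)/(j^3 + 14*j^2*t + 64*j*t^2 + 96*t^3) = (j - 3*t)/(j + 4*t)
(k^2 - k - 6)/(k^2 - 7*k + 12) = (k + 2)/(k - 4)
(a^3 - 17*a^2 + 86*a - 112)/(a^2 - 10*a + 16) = a - 7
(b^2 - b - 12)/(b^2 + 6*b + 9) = (b - 4)/(b + 3)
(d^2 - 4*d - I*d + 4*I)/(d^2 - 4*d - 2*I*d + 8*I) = (d - I)/(d - 2*I)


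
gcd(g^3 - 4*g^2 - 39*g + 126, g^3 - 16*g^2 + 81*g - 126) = g^2 - 10*g + 21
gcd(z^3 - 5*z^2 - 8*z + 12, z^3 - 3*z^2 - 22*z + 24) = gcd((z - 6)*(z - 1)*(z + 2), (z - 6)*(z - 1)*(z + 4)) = z^2 - 7*z + 6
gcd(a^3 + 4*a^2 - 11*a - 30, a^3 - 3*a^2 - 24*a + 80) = a + 5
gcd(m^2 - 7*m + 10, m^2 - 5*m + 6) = m - 2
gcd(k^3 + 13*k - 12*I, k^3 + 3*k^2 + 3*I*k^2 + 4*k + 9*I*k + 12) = k^2 + 3*I*k + 4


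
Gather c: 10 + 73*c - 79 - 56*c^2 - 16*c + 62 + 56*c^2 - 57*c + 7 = 0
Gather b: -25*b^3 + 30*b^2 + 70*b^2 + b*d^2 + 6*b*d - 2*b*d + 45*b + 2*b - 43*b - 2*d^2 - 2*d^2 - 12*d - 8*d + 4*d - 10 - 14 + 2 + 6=-25*b^3 + 100*b^2 + b*(d^2 + 4*d + 4) - 4*d^2 - 16*d - 16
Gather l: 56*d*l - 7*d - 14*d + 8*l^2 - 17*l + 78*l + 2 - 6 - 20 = -21*d + 8*l^2 + l*(56*d + 61) - 24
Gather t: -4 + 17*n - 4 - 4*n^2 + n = -4*n^2 + 18*n - 8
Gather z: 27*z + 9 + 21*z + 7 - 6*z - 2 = 42*z + 14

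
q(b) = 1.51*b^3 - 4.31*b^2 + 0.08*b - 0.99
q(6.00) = 170.49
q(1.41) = -5.21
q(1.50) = -5.47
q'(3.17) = 18.28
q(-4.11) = -178.96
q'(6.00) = 111.44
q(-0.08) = -1.02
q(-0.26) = -1.33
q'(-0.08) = 0.80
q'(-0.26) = 2.63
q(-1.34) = -12.47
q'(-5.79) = 201.85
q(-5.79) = -439.04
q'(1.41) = -3.07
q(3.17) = 4.05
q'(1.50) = -2.66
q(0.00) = -0.99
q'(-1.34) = 19.76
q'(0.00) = 0.08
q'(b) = 4.53*b^2 - 8.62*b + 0.08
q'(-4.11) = 112.03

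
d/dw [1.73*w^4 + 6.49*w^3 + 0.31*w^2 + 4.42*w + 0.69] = 6.92*w^3 + 19.47*w^2 + 0.62*w + 4.42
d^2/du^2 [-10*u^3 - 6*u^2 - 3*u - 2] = -60*u - 12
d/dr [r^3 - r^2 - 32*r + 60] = 3*r^2 - 2*r - 32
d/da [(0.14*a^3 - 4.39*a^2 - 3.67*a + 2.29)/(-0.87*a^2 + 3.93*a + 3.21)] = (-0.1218*a^4 + 1.1004*a^3 - 19.0974*a^2 - 24.1992*a - 20.7804)/(0.7569*a^4 - 6.8382*a^3 + 9.8595*a^2 + 25.2306*a + 10.3041)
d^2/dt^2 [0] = 0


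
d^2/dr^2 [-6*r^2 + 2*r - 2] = -12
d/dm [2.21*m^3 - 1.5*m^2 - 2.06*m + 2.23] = 6.63*m^2 - 3.0*m - 2.06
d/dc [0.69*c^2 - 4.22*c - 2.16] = 1.38*c - 4.22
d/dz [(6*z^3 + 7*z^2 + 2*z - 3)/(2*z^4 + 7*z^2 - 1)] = 2*(-6*z^6 - 14*z^5 + 15*z^4 + 12*z^3 - 16*z^2 + 14*z - 1)/(4*z^8 + 28*z^6 + 45*z^4 - 14*z^2 + 1)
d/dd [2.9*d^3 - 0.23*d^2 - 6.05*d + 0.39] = 8.7*d^2 - 0.46*d - 6.05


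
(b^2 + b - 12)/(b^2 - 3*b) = (b + 4)/b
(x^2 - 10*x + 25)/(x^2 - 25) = (x - 5)/(x + 5)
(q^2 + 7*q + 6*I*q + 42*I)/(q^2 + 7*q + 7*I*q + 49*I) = (q + 6*I)/(q + 7*I)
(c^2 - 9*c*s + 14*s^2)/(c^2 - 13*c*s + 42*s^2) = (-c + 2*s)/(-c + 6*s)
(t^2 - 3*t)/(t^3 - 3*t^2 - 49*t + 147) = t/(t^2 - 49)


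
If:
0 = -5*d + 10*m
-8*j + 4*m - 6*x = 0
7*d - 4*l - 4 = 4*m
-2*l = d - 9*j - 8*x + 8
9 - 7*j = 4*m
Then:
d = -114/5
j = 39/5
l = -59/2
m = -57/5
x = -18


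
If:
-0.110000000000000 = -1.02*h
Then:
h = 0.11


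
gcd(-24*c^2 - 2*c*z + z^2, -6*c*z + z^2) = -6*c + z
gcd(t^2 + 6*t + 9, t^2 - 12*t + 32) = 1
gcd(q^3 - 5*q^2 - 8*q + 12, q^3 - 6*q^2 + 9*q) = 1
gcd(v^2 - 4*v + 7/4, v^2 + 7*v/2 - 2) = v - 1/2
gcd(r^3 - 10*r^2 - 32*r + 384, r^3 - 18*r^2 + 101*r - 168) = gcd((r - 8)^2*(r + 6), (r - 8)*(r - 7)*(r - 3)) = r - 8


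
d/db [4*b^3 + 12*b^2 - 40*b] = 12*b^2 + 24*b - 40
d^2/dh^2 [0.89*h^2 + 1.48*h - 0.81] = 1.78000000000000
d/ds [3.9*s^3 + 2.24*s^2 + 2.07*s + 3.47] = 11.7*s^2 + 4.48*s + 2.07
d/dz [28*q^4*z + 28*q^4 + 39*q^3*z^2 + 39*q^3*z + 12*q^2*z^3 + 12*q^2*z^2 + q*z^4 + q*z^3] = q*(28*q^3 + 78*q^2*z + 39*q^2 + 36*q*z^2 + 24*q*z + 4*z^3 + 3*z^2)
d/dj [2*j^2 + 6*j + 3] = 4*j + 6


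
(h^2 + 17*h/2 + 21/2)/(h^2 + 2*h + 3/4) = 2*(h + 7)/(2*h + 1)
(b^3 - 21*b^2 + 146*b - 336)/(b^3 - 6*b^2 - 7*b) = (b^2 - 14*b + 48)/(b*(b + 1))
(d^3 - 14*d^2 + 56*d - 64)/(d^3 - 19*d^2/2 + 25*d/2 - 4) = 2*(d^2 - 6*d + 8)/(2*d^2 - 3*d + 1)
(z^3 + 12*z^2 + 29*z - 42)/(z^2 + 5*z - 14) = (z^2 + 5*z - 6)/(z - 2)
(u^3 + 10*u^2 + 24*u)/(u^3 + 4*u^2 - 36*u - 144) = u/(u - 6)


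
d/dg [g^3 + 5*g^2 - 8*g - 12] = 3*g^2 + 10*g - 8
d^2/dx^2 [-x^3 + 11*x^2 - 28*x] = 22 - 6*x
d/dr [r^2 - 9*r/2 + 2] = 2*r - 9/2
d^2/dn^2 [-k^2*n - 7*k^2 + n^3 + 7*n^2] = 6*n + 14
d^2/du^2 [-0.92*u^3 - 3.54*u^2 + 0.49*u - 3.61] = -5.52*u - 7.08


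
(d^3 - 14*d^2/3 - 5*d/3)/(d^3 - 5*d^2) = (d + 1/3)/d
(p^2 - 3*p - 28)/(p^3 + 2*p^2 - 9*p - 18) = (p^2 - 3*p - 28)/(p^3 + 2*p^2 - 9*p - 18)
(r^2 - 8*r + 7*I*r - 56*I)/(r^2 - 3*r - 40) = (r + 7*I)/(r + 5)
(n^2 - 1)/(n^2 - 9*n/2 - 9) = 2*(1 - n^2)/(-2*n^2 + 9*n + 18)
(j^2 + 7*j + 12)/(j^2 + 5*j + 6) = (j + 4)/(j + 2)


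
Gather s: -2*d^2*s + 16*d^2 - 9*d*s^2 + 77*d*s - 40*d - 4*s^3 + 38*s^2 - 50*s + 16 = 16*d^2 - 40*d - 4*s^3 + s^2*(38 - 9*d) + s*(-2*d^2 + 77*d - 50) + 16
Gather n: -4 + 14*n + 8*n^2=8*n^2 + 14*n - 4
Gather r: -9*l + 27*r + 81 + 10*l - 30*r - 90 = l - 3*r - 9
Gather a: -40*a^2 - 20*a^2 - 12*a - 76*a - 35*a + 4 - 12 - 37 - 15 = -60*a^2 - 123*a - 60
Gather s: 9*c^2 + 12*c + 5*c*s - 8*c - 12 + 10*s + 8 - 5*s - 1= 9*c^2 + 4*c + s*(5*c + 5) - 5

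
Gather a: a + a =2*a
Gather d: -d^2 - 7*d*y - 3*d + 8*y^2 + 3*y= -d^2 + d*(-7*y - 3) + 8*y^2 + 3*y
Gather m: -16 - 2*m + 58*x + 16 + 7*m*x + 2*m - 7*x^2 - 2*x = 7*m*x - 7*x^2 + 56*x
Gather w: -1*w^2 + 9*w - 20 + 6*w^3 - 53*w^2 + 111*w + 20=6*w^3 - 54*w^2 + 120*w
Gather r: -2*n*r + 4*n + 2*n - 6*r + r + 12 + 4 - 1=6*n + r*(-2*n - 5) + 15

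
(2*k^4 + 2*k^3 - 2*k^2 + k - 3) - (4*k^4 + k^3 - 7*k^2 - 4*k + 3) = -2*k^4 + k^3 + 5*k^2 + 5*k - 6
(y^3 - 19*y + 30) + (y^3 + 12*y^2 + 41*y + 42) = 2*y^3 + 12*y^2 + 22*y + 72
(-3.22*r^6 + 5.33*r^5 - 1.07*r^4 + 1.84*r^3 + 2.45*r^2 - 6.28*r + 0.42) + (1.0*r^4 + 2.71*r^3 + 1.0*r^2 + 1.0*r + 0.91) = -3.22*r^6 + 5.33*r^5 - 0.0700000000000001*r^4 + 4.55*r^3 + 3.45*r^2 - 5.28*r + 1.33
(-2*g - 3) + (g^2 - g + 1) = g^2 - 3*g - 2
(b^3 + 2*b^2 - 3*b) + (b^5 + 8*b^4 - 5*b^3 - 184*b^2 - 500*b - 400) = b^5 + 8*b^4 - 4*b^3 - 182*b^2 - 503*b - 400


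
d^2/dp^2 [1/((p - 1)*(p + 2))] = 2*((p - 1)^2 + (p - 1)*(p + 2) + (p + 2)^2)/((p - 1)^3*(p + 2)^3)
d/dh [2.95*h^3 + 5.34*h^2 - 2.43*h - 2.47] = 8.85*h^2 + 10.68*h - 2.43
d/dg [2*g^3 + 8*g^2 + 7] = 2*g*(3*g + 8)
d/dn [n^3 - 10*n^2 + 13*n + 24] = 3*n^2 - 20*n + 13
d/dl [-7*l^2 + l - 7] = 1 - 14*l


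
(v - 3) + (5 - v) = 2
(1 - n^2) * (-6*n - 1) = 6*n^3 + n^2 - 6*n - 1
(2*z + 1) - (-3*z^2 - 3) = 3*z^2 + 2*z + 4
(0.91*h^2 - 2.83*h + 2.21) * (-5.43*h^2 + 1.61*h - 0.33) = -4.9413*h^4 + 16.832*h^3 - 16.8569*h^2 + 4.492*h - 0.7293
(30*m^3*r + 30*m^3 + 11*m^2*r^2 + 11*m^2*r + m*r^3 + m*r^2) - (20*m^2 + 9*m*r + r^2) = 30*m^3*r + 30*m^3 + 11*m^2*r^2 + 11*m^2*r - 20*m^2 + m*r^3 + m*r^2 - 9*m*r - r^2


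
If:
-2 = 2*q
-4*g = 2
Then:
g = -1/2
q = -1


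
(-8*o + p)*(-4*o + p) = 32*o^2 - 12*o*p + p^2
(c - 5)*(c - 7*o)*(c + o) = c^3 - 6*c^2*o - 5*c^2 - 7*c*o^2 + 30*c*o + 35*o^2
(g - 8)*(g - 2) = g^2 - 10*g + 16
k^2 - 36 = (k - 6)*(k + 6)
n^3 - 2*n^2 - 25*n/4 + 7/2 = (n - 7/2)*(n - 1/2)*(n + 2)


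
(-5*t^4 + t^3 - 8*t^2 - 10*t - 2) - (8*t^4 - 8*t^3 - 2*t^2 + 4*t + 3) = -13*t^4 + 9*t^3 - 6*t^2 - 14*t - 5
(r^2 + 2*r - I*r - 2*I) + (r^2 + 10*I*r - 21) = 2*r^2 + 2*r + 9*I*r - 21 - 2*I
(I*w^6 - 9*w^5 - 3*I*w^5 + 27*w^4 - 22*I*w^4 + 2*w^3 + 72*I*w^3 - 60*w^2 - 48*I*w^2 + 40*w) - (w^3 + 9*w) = I*w^6 - 9*w^5 - 3*I*w^5 + 27*w^4 - 22*I*w^4 + w^3 + 72*I*w^3 - 60*w^2 - 48*I*w^2 + 31*w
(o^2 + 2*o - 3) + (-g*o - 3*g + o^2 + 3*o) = -g*o - 3*g + 2*o^2 + 5*o - 3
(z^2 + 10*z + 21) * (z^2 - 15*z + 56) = z^4 - 5*z^3 - 73*z^2 + 245*z + 1176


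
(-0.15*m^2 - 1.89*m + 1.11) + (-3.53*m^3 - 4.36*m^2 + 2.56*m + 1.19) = -3.53*m^3 - 4.51*m^2 + 0.67*m + 2.3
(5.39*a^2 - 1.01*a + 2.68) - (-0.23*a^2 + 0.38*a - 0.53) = 5.62*a^2 - 1.39*a + 3.21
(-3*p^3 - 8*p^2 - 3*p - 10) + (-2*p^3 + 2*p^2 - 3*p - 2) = -5*p^3 - 6*p^2 - 6*p - 12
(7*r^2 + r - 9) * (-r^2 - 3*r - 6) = -7*r^4 - 22*r^3 - 36*r^2 + 21*r + 54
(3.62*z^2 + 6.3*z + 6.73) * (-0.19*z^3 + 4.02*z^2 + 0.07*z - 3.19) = -0.6878*z^5 + 13.3554*z^4 + 24.3007*z^3 + 15.9478*z^2 - 19.6259*z - 21.4687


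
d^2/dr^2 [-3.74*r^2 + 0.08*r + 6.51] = -7.48000000000000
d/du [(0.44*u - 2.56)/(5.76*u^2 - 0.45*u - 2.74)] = (-2.5344*u^2 + 29.4912*u - 2.3576)/(33.1776*u^4 - 5.184*u^3 - 31.3623*u^2 + 2.466*u + 7.5076)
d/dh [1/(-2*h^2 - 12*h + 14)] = (h + 3)/(h^2 + 6*h - 7)^2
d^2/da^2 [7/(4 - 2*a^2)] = 7*(-3*a^2 - 2)/(a^2 - 2)^3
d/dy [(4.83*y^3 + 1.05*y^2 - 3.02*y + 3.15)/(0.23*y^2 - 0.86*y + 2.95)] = (1.1109*y^4 - 8.3076*y^3 + 42.5371*y^2 + 4.746*y - 6.2)/(0.0529*y^4 - 0.3956*y^3 + 2.0966*y^2 - 5.074*y + 8.7025)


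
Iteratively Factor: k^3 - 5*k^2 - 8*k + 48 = (k + 3)*(k^2 - 8*k + 16) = (k - 4)*(k + 3)*(k - 4)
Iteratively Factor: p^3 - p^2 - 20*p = (p - 5)*(p^2 + 4*p) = (p - 5)*(p + 4)*(p)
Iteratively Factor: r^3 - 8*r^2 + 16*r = (r)*(r^2 - 8*r + 16) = r*(r - 4)*(r - 4)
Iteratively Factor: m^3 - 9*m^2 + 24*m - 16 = (m - 4)*(m^2 - 5*m + 4) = (m - 4)*(m - 1)*(m - 4)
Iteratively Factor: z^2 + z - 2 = (z - 1)*(z + 2)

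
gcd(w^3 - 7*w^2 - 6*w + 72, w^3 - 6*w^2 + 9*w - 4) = w - 4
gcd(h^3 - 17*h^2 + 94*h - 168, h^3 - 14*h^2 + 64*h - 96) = h^2 - 10*h + 24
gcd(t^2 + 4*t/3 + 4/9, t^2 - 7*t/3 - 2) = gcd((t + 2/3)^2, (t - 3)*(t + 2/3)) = t + 2/3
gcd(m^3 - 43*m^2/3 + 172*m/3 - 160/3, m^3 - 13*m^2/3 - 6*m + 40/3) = m^2 - 19*m/3 + 20/3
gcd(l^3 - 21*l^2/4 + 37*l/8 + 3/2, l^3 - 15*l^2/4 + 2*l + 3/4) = l + 1/4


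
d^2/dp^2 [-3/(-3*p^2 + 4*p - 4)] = 6*(-9*p^2 + 12*p + 4*(3*p - 2)^2 - 12)/(3*p^2 - 4*p + 4)^3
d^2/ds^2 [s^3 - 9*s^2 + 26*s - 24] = 6*s - 18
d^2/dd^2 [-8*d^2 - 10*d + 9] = -16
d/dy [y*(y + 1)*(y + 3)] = 3*y^2 + 8*y + 3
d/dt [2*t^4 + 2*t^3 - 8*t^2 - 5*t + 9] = 8*t^3 + 6*t^2 - 16*t - 5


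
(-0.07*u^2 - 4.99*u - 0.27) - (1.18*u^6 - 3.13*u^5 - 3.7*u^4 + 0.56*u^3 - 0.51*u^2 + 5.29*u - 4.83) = -1.18*u^6 + 3.13*u^5 + 3.7*u^4 - 0.56*u^3 + 0.44*u^2 - 10.28*u + 4.56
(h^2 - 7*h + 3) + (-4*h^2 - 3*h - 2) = -3*h^2 - 10*h + 1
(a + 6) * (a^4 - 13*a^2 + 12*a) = a^5 + 6*a^4 - 13*a^3 - 66*a^2 + 72*a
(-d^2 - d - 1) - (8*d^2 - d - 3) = 2 - 9*d^2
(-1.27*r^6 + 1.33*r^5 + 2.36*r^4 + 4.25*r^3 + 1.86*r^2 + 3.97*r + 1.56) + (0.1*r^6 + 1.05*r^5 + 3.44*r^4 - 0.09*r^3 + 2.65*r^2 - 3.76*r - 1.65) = -1.17*r^6 + 2.38*r^5 + 5.8*r^4 + 4.16*r^3 + 4.51*r^2 + 0.21*r - 0.0899999999999999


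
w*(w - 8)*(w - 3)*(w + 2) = w^4 - 9*w^3 + 2*w^2 + 48*w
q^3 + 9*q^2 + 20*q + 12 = (q + 1)*(q + 2)*(q + 6)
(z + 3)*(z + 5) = z^2 + 8*z + 15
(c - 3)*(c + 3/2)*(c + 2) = c^3 + c^2/2 - 15*c/2 - 9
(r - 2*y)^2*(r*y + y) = r^3*y - 4*r^2*y^2 + r^2*y + 4*r*y^3 - 4*r*y^2 + 4*y^3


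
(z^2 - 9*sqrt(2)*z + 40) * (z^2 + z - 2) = z^4 - 9*sqrt(2)*z^3 + z^3 - 9*sqrt(2)*z^2 + 38*z^2 + 18*sqrt(2)*z + 40*z - 80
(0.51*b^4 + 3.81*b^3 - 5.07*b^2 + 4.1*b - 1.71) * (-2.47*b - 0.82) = -1.2597*b^5 - 9.8289*b^4 + 9.3987*b^3 - 5.9696*b^2 + 0.8617*b + 1.4022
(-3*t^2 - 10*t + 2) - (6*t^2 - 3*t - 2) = -9*t^2 - 7*t + 4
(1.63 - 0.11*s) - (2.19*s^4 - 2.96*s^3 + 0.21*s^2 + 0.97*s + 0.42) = -2.19*s^4 + 2.96*s^3 - 0.21*s^2 - 1.08*s + 1.21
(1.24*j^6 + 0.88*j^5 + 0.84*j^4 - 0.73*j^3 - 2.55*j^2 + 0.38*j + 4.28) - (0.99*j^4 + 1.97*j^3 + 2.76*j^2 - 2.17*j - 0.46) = 1.24*j^6 + 0.88*j^5 - 0.15*j^4 - 2.7*j^3 - 5.31*j^2 + 2.55*j + 4.74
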